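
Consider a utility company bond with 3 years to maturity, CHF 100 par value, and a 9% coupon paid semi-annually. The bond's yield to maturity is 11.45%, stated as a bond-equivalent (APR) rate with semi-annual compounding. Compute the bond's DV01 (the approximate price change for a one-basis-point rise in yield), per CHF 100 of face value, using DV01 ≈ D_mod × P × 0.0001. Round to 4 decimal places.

Periodic yield y = 0.05725.
  t   CF        PV=CF/(1+0.05725)^t    t·PV
  1         4.50         4.2563         4.2563
  2         4.50         4.0258         8.0517
  3         4.50         3.8078        11.4235
  4         4.50         3.6017        14.4066
  5         4.50         3.4066        17.0331
  6       104.50        74.8256       448.9535
  Σ                     93.9239       504.1248
P = 93.9239; D_Mac = 5.36738 half-year periods = 2.68369 yrs; D_mod = 2.53837 yrs.
DV01 ≈ 2.53837 × 93.9239 × 0.0001 = 0.023841.

CHF 0.0238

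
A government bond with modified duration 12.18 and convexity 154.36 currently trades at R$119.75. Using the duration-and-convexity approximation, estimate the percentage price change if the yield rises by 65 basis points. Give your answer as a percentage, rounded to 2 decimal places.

Duration effect: -D_mod·Δy = -12.18 × (+0.0065) = -0.079170
Convexity effect: ½·C·(Δy)² = 0.5 × 154.36 × (0.0065)² = +0.003260855
ΔP/P ≈ -0.079170 + 0.003260855 = -0.075909145
= -7.5909145%.

-7.59%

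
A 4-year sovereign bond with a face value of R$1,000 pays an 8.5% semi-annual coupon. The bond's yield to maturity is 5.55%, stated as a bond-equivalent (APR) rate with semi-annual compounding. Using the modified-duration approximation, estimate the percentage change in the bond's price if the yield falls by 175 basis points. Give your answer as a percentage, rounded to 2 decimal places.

+5.97%

Periodic yield y = 0.02775. Modified duration first:
  t   CF        PV=CF/(1+0.02775)^t    t·PV
  1        42.50        41.3525        41.3525
  2        42.50        40.2359        80.4718
  3        42.50        39.1495       117.4486
  4        42.50        38.0925       152.3698
  5        42.50        37.0639       185.3197
  6        42.50        36.0632       216.3791
  7        42.50        35.0894       245.6261
  8     1,042.50       837.4833     6,699.8668
  Σ                  1,104.5303     7,738.8344
P = 1,104.5303; D_Mac = 7.00645 half-year periods = 3.50322 yrs; D_mod = 3.50322/(1+0.02775) = 3.40863 yrs.
ΔP/P ≈ -D_mod · Δy = -3.40863 × (-0.0175) = +0.059651 = +5.9651%.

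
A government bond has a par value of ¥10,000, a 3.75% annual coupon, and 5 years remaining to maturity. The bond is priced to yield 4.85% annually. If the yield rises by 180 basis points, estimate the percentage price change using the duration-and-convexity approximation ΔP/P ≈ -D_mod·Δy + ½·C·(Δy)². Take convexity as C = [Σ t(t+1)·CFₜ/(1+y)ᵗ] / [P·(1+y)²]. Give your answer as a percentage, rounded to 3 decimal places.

-7.568%

With y = 0.0485:
  t   CF        PV=CF/(1+0.0485)^t    t·PV        t(t+1)·PV
  1       375.00       357.6538       357.6538         715.3076
  2       375.00       341.1100       682.2199       2,046.6597
  3       375.00       325.3314       975.9942       3,903.9766
  4       375.00       310.2827     1,241.1307       6,205.6535
  5    10,375.00     8,187.3985    40,936.9927     245,621.9563
  Σ                  9,521.7764    44,193.9913     258,493.5538
P = 9,521.7764; D_Mac = 4.64136 yrs; D_mod = 4.42667 yrs; C = 24.69419.
Duration effect: -4.42667 × (+0.018) = -0.079680
Convexity effect: 0.5 × 24.69419 × (0.018)² = +0.0040005
ΔP/P ≈ -0.079680 + 0.0040005 = -0.075680 = -7.5680%.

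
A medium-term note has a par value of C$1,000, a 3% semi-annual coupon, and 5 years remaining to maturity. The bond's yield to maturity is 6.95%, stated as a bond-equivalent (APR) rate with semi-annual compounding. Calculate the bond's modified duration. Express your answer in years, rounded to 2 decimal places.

4.49 years

Periodic yield y = 0.03475. First find Macaulay duration:
  t   CF        PV=CF/(1+0.03475)^t    t·PV
  1        15.00        14.4963        14.4963
  2        15.00        14.0094        28.0189
  3        15.00        13.5389        40.6168
  4        15.00        13.0843        52.3371
  5        15.00        12.6449        63.2243
  6        15.00        12.2202        73.3213
  7        15.00        11.8098        82.6687
  8        15.00        11.4132        91.3057
  9        15.00        11.0299        99.2693
  10    1,015.00       721.2930     7,212.9296
  Σ                    835.5399     7,758.1879
P = 835.5399; Macaulay duration = 7,758.1879 / 835.5399 = 9.28524 half-year periods = 4.64262 years.
Modified duration = D_Mac / (1 + y) = 4.64262 / 1.03475 = 4.48671 years.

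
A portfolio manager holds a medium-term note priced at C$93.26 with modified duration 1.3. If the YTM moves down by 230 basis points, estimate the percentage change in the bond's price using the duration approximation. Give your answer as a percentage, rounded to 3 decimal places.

+2.990%

Duration approximation: ΔP/P ≈ -D_mod · Δy = -1.3 × (-0.023) = +0.029900.
As a percentage: +2.9900%.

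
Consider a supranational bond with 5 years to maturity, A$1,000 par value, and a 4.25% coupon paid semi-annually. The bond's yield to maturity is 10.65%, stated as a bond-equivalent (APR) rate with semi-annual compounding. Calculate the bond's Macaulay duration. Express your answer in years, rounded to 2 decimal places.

Periodic yield y = 0.05325. Discount each cash flow and weight by its period:
  t   CF        PV=CF/(1+0.05325)^t    t·PV
  1        21.25        20.1756        20.1756
  2        21.25        19.1556        38.3112
  3        21.25        18.1871        54.5614
  4        21.25        17.2676        69.0706
  5        21.25        16.3946        81.9731
  6        21.25        15.5658        93.3945
  7        21.25        14.7788       103.4515
  8        21.25        14.0316       112.2528
  9        21.25        13.3222       119.8997
  10    1,021.25       607.8794     6,078.7935
  Σ                    756.7584     6,771.8841
Price P = Σ PV = 756.7584.
Macaulay duration = Σ(t·PV) / P = 6,771.8841 / 756.7584 = 8.94854 half-year periods.
In years: 8.94854 / 2 = 4.47427 years.

4.47 years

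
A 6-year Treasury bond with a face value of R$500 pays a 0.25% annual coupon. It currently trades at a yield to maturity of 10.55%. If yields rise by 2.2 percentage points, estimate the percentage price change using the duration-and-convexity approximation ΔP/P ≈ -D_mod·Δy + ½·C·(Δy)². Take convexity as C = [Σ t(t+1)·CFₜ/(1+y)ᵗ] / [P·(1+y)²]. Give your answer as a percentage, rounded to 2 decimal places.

-11.01%

With y = 0.1055:
  t   CF        PV=CF/(1+0.1055)^t    t·PV        t(t+1)·PV
  1         1.25         1.1307         1.1307           2.2614
  2         1.25         1.0228         2.0456           6.1368
  3         1.25         0.9252         2.7756          11.1024
  4         1.25         0.8369         3.3476          16.7381
  5         1.25         0.7570         3.7852          22.7111
  6       501.25       274.6009     1,647.6052      11,533.2364
  Σ                    279.2735     1,660.6899      11,592.1861
P = 279.2735; D_Mac = 5.94646 yrs; D_mod = 5.37898 yrs; C = 33.96394.
Duration effect: -5.37898 × (+0.022) = -0.118338
Convexity effect: 0.5 × 33.96394 × (0.022)² = +0.0082193
ΔP/P ≈ -0.118338 + 0.0082193 = -0.110118 = -11.0118%.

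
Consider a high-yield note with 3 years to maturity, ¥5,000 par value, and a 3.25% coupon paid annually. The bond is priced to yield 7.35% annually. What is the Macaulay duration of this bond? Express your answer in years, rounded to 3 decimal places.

2.901 years

Periodic yield y = 0.0735. Discount each cash flow and weight by its year:
  t   CF        PV=CF/(1+0.0735)^t    t·PV
  1       162.50       151.3740       151.3740
  2       162.50       141.0098       282.0196
  3     5,162.50     4,173.0532    12,519.1595
  Σ                  4,465.4370    12,952.5531
Price P = Σ PV = 4,465.4370.
Macaulay duration = Σ(t·PV) / P = 12,952.5531 / 4,465.4370 = 2.90062 years.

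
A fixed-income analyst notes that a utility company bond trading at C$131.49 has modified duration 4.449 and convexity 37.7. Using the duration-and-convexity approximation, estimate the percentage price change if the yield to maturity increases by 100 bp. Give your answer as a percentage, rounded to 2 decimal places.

Duration effect: -D_mod·Δy = -4.449 × (+0.01) = -0.044490
Convexity effect: ½·C·(Δy)² = 0.5 × 37.7 × (0.01)² = +0.0018850
ΔP/P ≈ -0.044490 + 0.0018850 = -0.042605
= -4.2605%.

-4.26%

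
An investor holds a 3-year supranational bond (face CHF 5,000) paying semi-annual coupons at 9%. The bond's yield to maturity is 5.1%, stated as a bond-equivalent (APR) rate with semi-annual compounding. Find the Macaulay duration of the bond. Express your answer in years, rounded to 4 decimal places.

2.7124 years

Periodic yield y = 0.0255. Discount each cash flow and weight by its period:
  t   CF        PV=CF/(1+0.0255)^t    t·PV
  1       225.00       219.4052       219.4052
  2       225.00       213.9495       427.8989
  3       225.00       208.6294       625.8882
  4       225.00       203.4416       813.7666
  5       225.00       198.3829       991.9144
  6     5,225.00     4,492.3368    26,954.0207
  Σ                  5,536.1453    30,032.8940
Price P = Σ PV = 5,536.1453.
Macaulay duration = Σ(t·PV) / P = 30,032.8940 / 5,536.1453 = 5.42487 half-year periods.
In years: 5.42487 / 2 = 2.71244 years.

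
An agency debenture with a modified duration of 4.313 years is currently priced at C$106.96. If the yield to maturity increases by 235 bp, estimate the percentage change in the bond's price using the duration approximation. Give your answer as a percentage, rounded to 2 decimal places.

-10.14%

Duration approximation: ΔP/P ≈ -D_mod · Δy = -4.313 × (+0.0235) = -0.1013555.
As a percentage: -10.13555%.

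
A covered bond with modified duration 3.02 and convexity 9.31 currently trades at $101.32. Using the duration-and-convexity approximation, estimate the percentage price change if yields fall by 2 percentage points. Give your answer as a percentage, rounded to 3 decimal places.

+6.226%

Duration effect: -D_mod·Δy = -3.02 × (-0.02) = +0.060400
Convexity effect: ½·C·(Δy)² = 0.5 × 9.31 × (-0.02)² = +0.0018620
ΔP/P ≈ +0.060400 + 0.0018620 = +0.062262
= +6.2262%.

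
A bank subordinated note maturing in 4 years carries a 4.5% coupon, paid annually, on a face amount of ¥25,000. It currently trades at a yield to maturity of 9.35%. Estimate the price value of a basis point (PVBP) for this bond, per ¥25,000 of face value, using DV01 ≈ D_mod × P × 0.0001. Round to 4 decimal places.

Periodic yield y = 0.0935.
  t   CF        PV=CF/(1+0.0935)^t    t·PV
  1     1,125.00     1,028.8066     1,028.8066
  2     1,125.00       940.8382     1,881.6764
  3     1,125.00       860.3916     2,581.1748
  4    26,125.00    18,271.7923    73,087.1692
  Σ                 21,101.8287    78,578.8270
P = 21,101.8287; D_Mac = 3.72379 yrs; D_mod = 3.40539 yrs.
DV01 ≈ 3.40539 × 21,101.8287 × 0.0001 = 7.185992.

¥7.1860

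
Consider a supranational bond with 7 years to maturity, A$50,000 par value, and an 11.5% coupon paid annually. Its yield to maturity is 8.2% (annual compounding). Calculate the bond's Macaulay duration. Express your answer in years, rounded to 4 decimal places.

Periodic yield y = 0.082. Discount each cash flow and weight by its year:
  t   CF        PV=CF/(1+0.082)^t    t·PV
  1     5,750.00     5,314.2329     5,314.2329
  2     5,750.00     4,911.4907     9,822.9813
  3     5,750.00     4,539.2705    13,617.8115
  4     5,750.00     4,195.2592    16,781.0369
  5     5,750.00     3,877.3191    19,386.5953
  6     5,750.00     3,583.4742    21,500.8451
  7    55,750.00    32,111.0160   224,777.1117
  Σ                 58,532.0625   311,200.6147
Price P = Σ PV = 58,532.0625.
Macaulay duration = Σ(t·PV) / P = 311,200.6147 / 58,532.0625 = 5.31675 years.

5.3168 years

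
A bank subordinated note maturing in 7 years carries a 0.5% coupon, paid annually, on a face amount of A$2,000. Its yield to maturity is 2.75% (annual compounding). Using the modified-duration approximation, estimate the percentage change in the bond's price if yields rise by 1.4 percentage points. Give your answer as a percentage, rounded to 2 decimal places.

Periodic yield y = 0.0275. Modified duration first:
  t   CF        PV=CF/(1+0.0275)^t    t·PV
  1        10.00         9.7324         9.7324
  2        10.00         9.4719        18.9438
  3        10.00         9.2184        27.6551
  4        10.00         8.9717        35.8866
  5        10.00         8.7315        43.6577
  6        10.00         8.4978        50.9871
  7     2,010.00     1,662.3530    11,636.4708
  Σ                  1,716.9766    11,823.3335
P = 1,716.9766; D_Mac = 6.88614 yrs; D_mod = 6.88614/(1+0.0275) = 6.70183 yrs.
ΔP/P ≈ -D_mod · Δy = -6.70183 × (+0.014) = -0.093826 = -9.3826%.

-9.38%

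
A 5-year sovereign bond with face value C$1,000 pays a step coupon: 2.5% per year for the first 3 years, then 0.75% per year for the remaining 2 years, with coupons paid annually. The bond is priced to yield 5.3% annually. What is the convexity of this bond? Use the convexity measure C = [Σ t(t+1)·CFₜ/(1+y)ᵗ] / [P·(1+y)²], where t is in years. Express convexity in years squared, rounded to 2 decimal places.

25.31

With y = 0.053:
  t   CF        PV=CF/(1+0.053)^t    t·PV        t(t+1)·PV
  1        25.00        23.7417        23.7417          47.4834
  2        25.00        22.5467        45.0934         135.2803
  3        25.00        21.4119        64.2357         256.9426
  4         7.50         6.1003        24.4010         122.0050
  5     1,007.50       778.2215     3,891.1073      23,346.6436
  Σ                    852.0220     4,048.5790      23,908.3549
P = 852.0220.
Convexity = Σ t(t+1)·PV / [P·(1+y)²] = 23,908.3549 / (852.0220 × 1.108809) = 25.30709.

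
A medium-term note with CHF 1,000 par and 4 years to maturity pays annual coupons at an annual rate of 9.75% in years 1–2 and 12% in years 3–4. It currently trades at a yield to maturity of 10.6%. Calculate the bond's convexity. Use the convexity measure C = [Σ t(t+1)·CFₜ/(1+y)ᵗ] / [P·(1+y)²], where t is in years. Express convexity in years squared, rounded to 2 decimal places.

With y = 0.106:
  t   CF        PV=CF/(1+0.106)^t    t·PV        t(t+1)·PV
  1        97.50        88.1555        88.1555         176.3110
  2        97.50        79.7066       159.4132         478.2397
  3       120.00        88.6984       266.0952       1,064.3810
  4     1,120.00       748.5098     2,994.0394      14,970.1968
  Σ                  1,005.0704     3,507.7034      16,689.1285
P = 1,005.0704.
Convexity = Σ t(t+1)·PV / [P·(1+y)²] = 16,689.1285 / (1,005.0704 × 1.223236) = 13.57460.

13.57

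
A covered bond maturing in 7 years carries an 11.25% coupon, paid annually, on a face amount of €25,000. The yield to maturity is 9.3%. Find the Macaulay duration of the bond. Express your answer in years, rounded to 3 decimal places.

Periodic yield y = 0.093. Discount each cash flow and weight by its year:
  t   CF        PV=CF/(1+0.093)^t    t·PV
  1     2,812.50     2,573.1930     2,573.1930
  2     2,812.50     2,354.2480     4,708.4960
  3     2,812.50     2,153.9323     6,461.7968
  4     2,812.50     1,970.6608     7,882.6433
  5     2,812.50     1,802.9834     9,014.9169
  6     2,812.50     1,649.5731     9,897.4385
  7    27,812.50    14,924.4692   104,471.2845
  Σ                 27,429.0598   145,009.7690
Price P = Σ PV = 27,429.0598.
Macaulay duration = Σ(t·PV) / P = 145,009.7690 / 27,429.0598 = 5.28672 years.

5.287 years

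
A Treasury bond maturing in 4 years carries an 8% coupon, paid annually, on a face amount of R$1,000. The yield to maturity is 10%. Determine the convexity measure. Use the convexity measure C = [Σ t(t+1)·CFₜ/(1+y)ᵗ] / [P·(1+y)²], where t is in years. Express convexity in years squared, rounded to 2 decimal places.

14.13

With y = 0.1:
  t   CF        PV=CF/(1+0.1)^t    t·PV        t(t+1)·PV
  1        80.00        72.7273        72.7273         145.4545
  2        80.00        66.1157       132.2314         396.6942
  3        80.00        60.1052       180.3156         721.2622
  4     1,080.00       737.6545     2,950.6181      14,753.0906
  Σ                    936.6027     3,335.8924      16,016.5016
P = 936.6027.
Convexity = Σ t(t+1)·PV / [P·(1+y)²] = 16,016.5016 / (936.6027 × 1.210000) = 14.13276.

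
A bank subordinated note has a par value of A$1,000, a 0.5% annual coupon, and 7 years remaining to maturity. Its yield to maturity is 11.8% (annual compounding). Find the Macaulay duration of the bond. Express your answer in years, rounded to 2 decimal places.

6.84 years

Periodic yield y = 0.118. Discount each cash flow and weight by its year:
  t   CF        PV=CF/(1+0.118)^t    t·PV
  1         5.00         4.4723         4.4723
  2         5.00         4.0002         8.0005
  3         5.00         3.5780        10.7341
  4         5.00         3.2004        12.8016
  5         5.00         2.8626        14.3130
  6         5.00         2.5605        15.3628
  7     1,005.00       460.3344     3,222.3408
  Σ                    481.0084     3,288.0251
Price P = Σ PV = 481.0084.
Macaulay duration = Σ(t·PV) / P = 3,288.0251 / 481.0084 = 6.83569 years.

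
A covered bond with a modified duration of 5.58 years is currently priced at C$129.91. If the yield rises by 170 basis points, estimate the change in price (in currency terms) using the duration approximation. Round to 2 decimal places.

-C$12.32

Duration approximation: ΔP/P ≈ -D_mod · Δy = -5.58 × (+0.017) = -0.094860.
ΔP ≈ 129.91 × (-0.094860) = -12.3232626.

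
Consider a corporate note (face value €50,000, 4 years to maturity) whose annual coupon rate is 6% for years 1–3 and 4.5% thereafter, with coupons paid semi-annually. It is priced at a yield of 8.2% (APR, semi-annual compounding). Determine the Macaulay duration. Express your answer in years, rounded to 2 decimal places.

3.60 years

Periodic yield y = 0.041. Discount each cash flow and weight by its period:
  t   CF        PV=CF/(1+0.041)^t    t·PV
  1     1,500.00     1,440.9222     1,440.9222
  2     1,500.00     1,384.1712     2,768.3423
  3     1,500.00     1,329.6553     3,988.9659
  4     1,500.00     1,277.2866     5,109.1462
  5     1,500.00     1,226.9804     6,134.9018
  6     1,500.00     1,178.6555     7,071.9329
  7     1,125.00       849.1754     5,944.2280
  8    51,125.00    37,070.4182   296,563.3453
  Σ                 45,757.2646   329,021.7846
Price P = Σ PV = 45,757.2646.
Macaulay duration = Σ(t·PV) / P = 329,021.7846 / 45,757.2646 = 7.19059 half-year periods.
In years: 7.19059 / 2 = 3.59530 years.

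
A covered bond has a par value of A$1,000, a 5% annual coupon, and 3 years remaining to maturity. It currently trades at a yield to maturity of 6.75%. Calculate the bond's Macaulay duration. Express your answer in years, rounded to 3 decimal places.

2.856 years

Periodic yield y = 0.0675. Discount each cash flow and weight by its year:
  t   CF        PV=CF/(1+0.0675)^t    t·PV
  1        50.00        46.8384        46.8384
  2        50.00        43.8767        87.7535
  3     1,050.00       863.1488     2,589.4463
  Σ                    953.8639     2,724.0381
Price P = Σ PV = 953.8639.
Macaulay duration = Σ(t·PV) / P = 2,724.0381 / 953.8639 = 2.85579 years.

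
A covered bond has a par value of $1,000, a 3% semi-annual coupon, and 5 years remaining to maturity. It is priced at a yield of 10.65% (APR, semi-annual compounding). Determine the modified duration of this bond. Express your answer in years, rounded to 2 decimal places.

4.37 years

Periodic yield y = 0.05325. First find Macaulay duration:
  t   CF        PV=CF/(1+0.05325)^t    t·PV
  1        15.00        14.2416        14.2416
  2        15.00        13.5216        27.0432
  3        15.00        12.8380        38.5140
  4        15.00        12.1889        48.7557
  5        15.00        11.5727        57.8634
  6        15.00        10.9876        65.9255
  7        15.00        10.4321        73.0246
  8        15.00         9.9047        79.2373
  9        15.00         9.4039        84.6351
  10    1,015.00       604.1592     6,041.5916
  Σ                    709.2502     6,530.8320
P = 709.2502; Macaulay duration = 6,530.8320 / 709.2502 = 9.20808 half-year periods = 4.60404 years.
Modified duration = D_Mac / (1 + y) = 4.60404 / 1.05325 = 4.37127 years.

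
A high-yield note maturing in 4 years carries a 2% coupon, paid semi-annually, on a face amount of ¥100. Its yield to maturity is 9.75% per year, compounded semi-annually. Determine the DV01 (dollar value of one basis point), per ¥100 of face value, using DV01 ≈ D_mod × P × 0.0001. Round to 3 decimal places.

¥0.027

Periodic yield y = 0.04875.
  t   CF        PV=CF/(1+0.04875)^t    t·PV
  1         1.00         0.9535         0.9535
  2         1.00         0.9092         1.8184
  3         1.00         0.8669         2.6008
  4         1.00         0.8266         3.3065
  5         1.00         0.7882         3.9410
  6         1.00         0.7516         4.5094
  7         1.00         0.7166         5.0164
  8       101.00        69.0153       552.1227
  Σ                     74.8280       574.2687
P = 74.8280; D_Mac = 7.67452 half-year periods = 3.83726 yrs; D_mod = 3.65889 yrs.
DV01 ≈ 3.65889 × 74.8280 × 0.0001 = 0.027379.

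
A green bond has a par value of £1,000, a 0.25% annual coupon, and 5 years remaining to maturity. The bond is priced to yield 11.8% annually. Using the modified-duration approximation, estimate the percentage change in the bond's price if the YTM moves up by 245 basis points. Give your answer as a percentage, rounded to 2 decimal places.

Periodic yield y = 0.118. Modified duration first:
  t   CF        PV=CF/(1+0.118)^t    t·PV
  1         2.50         2.2361         2.2361
  2         2.50         2.0001         4.0002
  3         2.50         1.7890         5.3671
  4         2.50         1.6002         6.4008
  5     1,002.50       573.9517     2,869.7586
  Σ                    581.5772     2,887.7628
P = 581.5772; D_Mac = 4.96540 yrs; D_mod = 4.96540/(1+0.118) = 4.44132 yrs.
ΔP/P ≈ -D_mod · Δy = -4.44132 × (+0.0245) = -0.108812 = -10.8812%.

-10.88%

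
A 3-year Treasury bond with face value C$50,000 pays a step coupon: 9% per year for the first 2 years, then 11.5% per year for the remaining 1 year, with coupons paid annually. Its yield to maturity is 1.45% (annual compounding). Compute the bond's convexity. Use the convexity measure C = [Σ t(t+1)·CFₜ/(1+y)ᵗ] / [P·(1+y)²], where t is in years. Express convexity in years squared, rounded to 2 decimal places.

With y = 0.0145:
  t   CF        PV=CF/(1+0.0145)^t    t·PV        t(t+1)·PV
  1     4,500.00     4,435.6826     4,435.6826       8,871.3652
  2     4,500.00     4,372.2845     8,744.5690      26,233.7069
  3    55,750.00    53,393.5402   160,180.6207     640,722.4830
  Σ                 62,201.5073   173,360.8723     675,827.5550
P = 62,201.5073.
Convexity = Σ t(t+1)·PV / [P·(1+y)²] = 675,827.5550 / (62,201.5073 × 1.029210) = 10.55677.

10.56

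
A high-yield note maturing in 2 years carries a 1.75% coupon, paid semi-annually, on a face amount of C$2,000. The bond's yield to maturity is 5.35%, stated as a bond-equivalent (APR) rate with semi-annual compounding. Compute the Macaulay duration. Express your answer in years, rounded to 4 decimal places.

Periodic yield y = 0.02675. Discount each cash flow and weight by its period:
  t   CF        PV=CF/(1+0.02675)^t    t·PV
  1        17.50        17.0441        17.0441
  2        17.50        16.6000        33.2000
  3        17.50        16.1675        48.5026
  4     2,017.50     1,815.3263     7,261.3052
  Σ                  1,865.1379     7,360.0519
Price P = Σ PV = 1,865.1379.
Macaulay duration = Σ(t·PV) / P = 7,360.0519 / 1,865.1379 = 3.94612 half-year periods.
In years: 3.94612 / 2 = 1.97306 years.

1.9731 years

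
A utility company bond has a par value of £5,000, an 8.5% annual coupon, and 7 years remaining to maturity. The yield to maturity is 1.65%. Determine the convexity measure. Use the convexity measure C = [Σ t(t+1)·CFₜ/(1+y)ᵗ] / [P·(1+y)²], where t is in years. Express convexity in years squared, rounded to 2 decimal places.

42.06

With y = 0.0165:
  t   CF        PV=CF/(1+0.0165)^t    t·PV        t(t+1)·PV
  1       425.00       418.1013       418.1013         836.2027
  2       425.00       411.3146       822.6293       2,467.8878
  3       425.00       404.6381     1,213.9143       4,855.6573
  4       425.00       398.0700     1,592.2798       7,961.3991
  5       425.00       391.6084     1,958.0421      11,748.2524
  6       425.00       385.2518     2,311.5106      16,180.5739
  7     5,425.00     4,837.8017    33,864.6118     270,916.8945
  Σ                  7,246.7859    42,181.0892     314,966.8677
P = 7,246.7859.
Convexity = Σ t(t+1)·PV / [P·(1+y)²] = 314,966.8677 / (7,246.7859 × 1.033272) = 42.06343.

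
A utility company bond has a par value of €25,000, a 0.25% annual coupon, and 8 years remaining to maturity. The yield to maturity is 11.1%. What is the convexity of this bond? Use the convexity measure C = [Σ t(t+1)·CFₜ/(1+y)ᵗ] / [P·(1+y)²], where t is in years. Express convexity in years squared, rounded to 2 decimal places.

With y = 0.111:
  t   CF        PV=CF/(1+0.111)^t    t·PV        t(t+1)·PV
  1        62.50        56.2556        56.2556         112.5113
  2        62.50        50.6351       101.2703         303.8108
  3        62.50        45.5762       136.7285         546.9141
  4        62.50        41.0227       164.0906         820.4531
  5        62.50        36.9241       184.6204       1,107.7225
  6        62.50        33.2350       199.4100       1,395.8699
  7        62.50        29.9145       209.4014       1,675.2114
  8    25,062.50    10,797.2192    86,377.7536     777,399.7826
  Σ                 11,090.7824    87,429.5305     783,362.2757
P = 11,090.7824.
Convexity = Σ t(t+1)·PV / [P·(1+y)²] = 783,362.2757 / (11,090.7824 × 1.234321) = 57.22323.

57.22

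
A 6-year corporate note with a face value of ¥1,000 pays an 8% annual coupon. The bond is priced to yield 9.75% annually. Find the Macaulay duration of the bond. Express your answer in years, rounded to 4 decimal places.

Periodic yield y = 0.0975. Discount each cash flow and weight by its year:
  t   CF        PV=CF/(1+0.0975)^t    t·PV
  1        80.00        72.8929        72.8929
  2        80.00        66.4173       132.8345
  3        80.00        60.5169       181.5506
  4        80.00        55.1406       220.5626
  5        80.00        50.2420       251.2102
  6     1,080.00       618.0115     3,708.0692
  Σ                    923.2213     4,567.1201
Price P = Σ PV = 923.2213.
Macaulay duration = Σ(t·PV) / P = 4,567.1201 / 923.2213 = 4.94694 years.

4.9469 years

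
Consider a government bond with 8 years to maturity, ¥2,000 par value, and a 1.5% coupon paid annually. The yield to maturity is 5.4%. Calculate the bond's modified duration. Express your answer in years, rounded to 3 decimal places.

7.136 years

Periodic yield y = 0.054. First find Macaulay duration:
  t   CF        PV=CF/(1+0.054)^t    t·PV
  1        30.00        28.4630        28.4630
  2        30.00        27.0047        54.0095
  3        30.00        25.6212        76.8636
  4        30.00        24.3085        97.2341
  5        30.00        23.0631       115.3156
  6        30.00        21.8815       131.2892
  7        30.00        20.7605       145.3232
  8     2,030.00     1,332.8189    10,662.5514
  Σ                  1,503.9215    11,311.0496
P = 1,503.9215; Macaulay duration = 11,311.0496 / 1,503.9215 = 7.52104 years.
Modified duration = D_Mac / (1 + y) = 7.52104 / 1.054 = 7.13571 years.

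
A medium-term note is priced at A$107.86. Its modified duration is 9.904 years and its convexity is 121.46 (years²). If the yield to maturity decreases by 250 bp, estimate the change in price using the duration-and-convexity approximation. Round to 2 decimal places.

+A$30.80

Duration effect: -D_mod·Δy = -9.904 × (-0.025) = +0.247600
Convexity effect: ½·C·(Δy)² = 0.5 × 121.46 × (-0.025)² = +0.03795625
ΔP/P ≈ +0.247600 + 0.03795625 = +0.28555625
ΔP ≈ 107.86 × (+0.28555625) = +30.800097125.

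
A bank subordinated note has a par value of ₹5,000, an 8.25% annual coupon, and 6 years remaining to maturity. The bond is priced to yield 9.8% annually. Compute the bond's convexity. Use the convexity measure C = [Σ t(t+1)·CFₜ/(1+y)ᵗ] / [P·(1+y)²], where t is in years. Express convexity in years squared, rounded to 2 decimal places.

With y = 0.098:
  t   CF        PV=CF/(1+0.098)^t    t·PV        t(t+1)·PV
  1       412.50       375.6831       375.6831         751.3661
  2       412.50       342.1521       684.3043       2,052.9129
  3       412.50       311.6140       934.8419       3,739.3678
  4       412.50       283.8014     1,135.2058       5,676.0288
  5       412.50       258.4713     1,292.3563       7,754.1377
  6     5,412.50     3,088.7579    18,532.5474     129,727.8316
  Σ                  4,660.4798    22,954.9387     149,701.6449
P = 4,660.4798.
Convexity = Σ t(t+1)·PV / [P·(1+y)²] = 149,701.6449 / (4,660.4798 × 1.205604) = 26.64350.

26.64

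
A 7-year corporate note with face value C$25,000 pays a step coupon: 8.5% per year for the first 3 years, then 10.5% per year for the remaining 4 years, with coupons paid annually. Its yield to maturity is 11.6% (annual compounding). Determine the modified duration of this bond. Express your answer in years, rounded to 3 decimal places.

Periodic yield y = 0.116. First find Macaulay duration:
  t   CF        PV=CF/(1+0.116)^t    t·PV
  1     2,125.00     1,904.1219     1,904.1219
  2     2,125.00     1,706.2024     3,412.4048
  3     2,125.00     1,528.8552     4,586.5656
  4     2,625.00     1,692.2812     6,769.1248
  5     2,625.00     1,516.3810     7,581.9050
  6     2,625.00     1,358.7643     8,152.5860
  7    27,625.00    12,813.0619    89,691.4334
  Σ                 22,519.6679   122,098.1414
P = 22,519.6679; Macaulay duration = 122,098.1414 / 22,519.6679 = 5.42184 years.
Modified duration = D_Mac / (1 + y) = 5.42184 / 1.116 = 4.85828 years.

4.858 years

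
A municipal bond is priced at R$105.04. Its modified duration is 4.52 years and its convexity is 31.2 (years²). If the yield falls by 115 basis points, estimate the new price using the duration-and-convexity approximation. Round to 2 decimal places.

R$110.72

Duration effect: -D_mod·Δy = -4.52 × (-0.0115) = +0.051980
Convexity effect: ½·C·(Δy)² = 0.5 × 31.2 × (-0.0115)² = +0.0020631
ΔP/P ≈ +0.051980 + 0.0020631 = +0.0540431
New price ≈ 105.04 × (1 + 0.0540431) = 110.716687224.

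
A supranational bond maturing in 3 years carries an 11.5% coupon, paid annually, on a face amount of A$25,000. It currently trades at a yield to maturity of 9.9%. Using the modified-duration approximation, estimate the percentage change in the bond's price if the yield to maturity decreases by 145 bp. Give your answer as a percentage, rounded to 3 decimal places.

+3.572%

Periodic yield y = 0.099. Modified duration first:
  t   CF        PV=CF/(1+0.099)^t    t·PV
  1     2,875.00     2,616.0146     2,616.0146
  2     2,875.00     2,380.3590     4,760.7180
  3    27,875.00    21,000.1211    63,000.3632
  Σ                 25,996.4947    70,377.0958
P = 25,996.4947; D_Mac = 2.70718 yrs; D_mod = 2.70718/(1+0.099) = 2.46331 yrs.
ΔP/P ≈ -D_mod · Δy = -2.46331 × (-0.0145) = +0.035718 = +3.5718%.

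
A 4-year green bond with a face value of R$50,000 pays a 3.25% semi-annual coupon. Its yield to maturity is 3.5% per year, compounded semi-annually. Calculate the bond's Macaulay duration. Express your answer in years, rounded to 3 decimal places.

3.782 years

Periodic yield y = 0.0175. Discount each cash flow and weight by its period:
  t   CF        PV=CF/(1+0.0175)^t    t·PV
  1       812.50       798.5258       798.5258
  2       812.50       784.7919     1,569.5839
  3       812.50       771.2943     2,313.8829
  4       812.50       758.0288     3,032.1151
  5       812.50       744.9914     3,724.9572
  6       812.50       732.1783     4,393.0699
  7       812.50       719.5856     5,037.0990
  8    50,812.50    44,227.7881   353,822.3045
  Σ                 49,537.1842   374,691.5382
Price P = Σ PV = 49,537.1842.
Macaulay duration = Σ(t·PV) / P = 374,691.5382 / 49,537.1842 = 7.56384 half-year periods.
In years: 7.56384 / 2 = 3.78192 years.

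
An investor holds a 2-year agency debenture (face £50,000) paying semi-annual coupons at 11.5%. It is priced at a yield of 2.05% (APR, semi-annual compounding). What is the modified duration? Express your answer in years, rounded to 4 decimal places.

Periodic yield y = 0.01025. First find Macaulay duration:
  t   CF        PV=CF/(1+0.01025)^t    t·PV
  1     2,875.00     2,845.8302     2,845.8302
  2     2,875.00     2,816.9564     5,633.9129
  3     2,875.00     2,788.3756     8,365.1268
  4    52,875.00    50,761.5581   203,046.2323
  Σ                 59,212.7203   219,891.1022
P = 59,212.7203; Macaulay duration = 219,891.1022 / 59,212.7203 = 3.71358 half-year periods = 1.85679 years.
Modified duration = D_Mac / (1 + y) = 1.85679 / 1.01025 = 1.83795 years.

1.8380 years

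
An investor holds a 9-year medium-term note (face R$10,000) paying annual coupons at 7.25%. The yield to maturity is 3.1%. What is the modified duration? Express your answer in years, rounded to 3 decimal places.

Periodic yield y = 0.031. First find Macaulay duration:
  t   CF        PV=CF/(1+0.031)^t    t·PV
  1       725.00       703.2008       703.2008
  2       725.00       682.0570     1,364.1140
  3       725.00       661.5490     1,984.6470
  4       725.00       641.6576     2,566.6304
  5       725.00       622.3643     3,111.8216
  6       725.00       603.6511     3,621.9068
  7       725.00       585.5006     4,098.5042
  8       725.00       567.8958     4,543.1667
  9    10,725.00     8,148.3432    73,335.0889
  Σ                 13,216.2195    95,329.0803
P = 13,216.2195; Macaulay duration = 95,329.0803 / 13,216.2195 = 7.21304 years.
Modified duration = D_Mac / (1 + y) = 7.21304 / 1.031 = 6.99616 years.

6.996 years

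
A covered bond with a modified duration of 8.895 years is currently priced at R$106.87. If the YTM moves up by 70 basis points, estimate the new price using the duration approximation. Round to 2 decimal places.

R$100.22

Duration approximation: ΔP/P ≈ -D_mod · Δy = -8.895 × (+0.007) = -0.062265.
New price ≈ 106.87 × (1 - 0.062265) = 100.21573945.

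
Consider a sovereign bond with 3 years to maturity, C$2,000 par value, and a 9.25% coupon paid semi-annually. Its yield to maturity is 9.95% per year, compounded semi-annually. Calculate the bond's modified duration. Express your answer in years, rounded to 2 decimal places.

Periodic yield y = 0.04975. First find Macaulay duration:
  t   CF        PV=CF/(1+0.04975)^t    t·PV
  1        92.50        88.1162        88.1162
  2        92.50        83.9402       167.8804
  3        92.50        79.9621       239.8862
  4        92.50        76.1725       304.6900
  5        92.50        72.5625       362.8126
  6     2,092.50     1,563.6882     9,382.1294
  Σ                  1,964.4417    10,545.5148
P = 1,964.4417; Macaulay duration = 10,545.5148 / 1,964.4417 = 5.36820 half-year periods = 2.68410 years.
Modified duration = D_Mac / (1 + y) = 2.68410 / 1.04975 = 2.55689 years.

2.56 years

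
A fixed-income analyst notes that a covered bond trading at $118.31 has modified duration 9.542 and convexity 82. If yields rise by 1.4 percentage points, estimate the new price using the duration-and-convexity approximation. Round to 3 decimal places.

Duration effect: -D_mod·Δy = -9.542 × (+0.014) = -0.133588
Convexity effect: ½·C·(Δy)² = 0.5 × 82 × (0.014)² = +0.0080360
ΔP/P ≈ -0.133588 + 0.0080360 = -0.125552
New price ≈ 118.31 × (1 - 0.125552) = 103.45594288.

$103.456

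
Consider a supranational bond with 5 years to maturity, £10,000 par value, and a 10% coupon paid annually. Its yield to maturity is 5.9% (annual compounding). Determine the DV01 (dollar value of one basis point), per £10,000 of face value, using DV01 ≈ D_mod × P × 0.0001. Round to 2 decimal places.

£4.70

Periodic yield y = 0.059.
  t   CF        PV=CF/(1+0.059)^t    t·PV
  1     1,000.00       944.2871       944.2871
  2     1,000.00       891.6781     1,783.3561
  3     1,000.00       842.0001     2,526.0002
  4     1,000.00       795.0898     3,180.3590
  5    11,000.00     8,258.7227    41,293.6135
  Σ                 11,731.7776    49,727.6159
P = 11,731.7776; D_Mac = 4.23871 yrs; D_mod = 4.00256 yrs.
DV01 ≈ 4.00256 × 11,731.7776 × 0.0001 = 4.695714.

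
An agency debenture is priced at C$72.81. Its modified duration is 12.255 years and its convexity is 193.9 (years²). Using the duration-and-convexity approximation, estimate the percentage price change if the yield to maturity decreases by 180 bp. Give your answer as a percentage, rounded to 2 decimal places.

Duration effect: -D_mod·Δy = -12.255 × (-0.018) = +0.220590
Convexity effect: ½·C·(Δy)² = 0.5 × 193.9 × (-0.018)² = +0.0314118
ΔP/P ≈ +0.220590 + 0.0314118 = +0.2520018
= +25.20018%.

+25.20%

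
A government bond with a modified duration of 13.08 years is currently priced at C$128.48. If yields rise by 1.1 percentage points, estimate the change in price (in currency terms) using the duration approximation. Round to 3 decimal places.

Duration approximation: ΔP/P ≈ -D_mod · Δy = -13.08 × (+0.011) = -0.143880.
ΔP ≈ 128.48 × (-0.143880) = -18.4857024.

-C$18.486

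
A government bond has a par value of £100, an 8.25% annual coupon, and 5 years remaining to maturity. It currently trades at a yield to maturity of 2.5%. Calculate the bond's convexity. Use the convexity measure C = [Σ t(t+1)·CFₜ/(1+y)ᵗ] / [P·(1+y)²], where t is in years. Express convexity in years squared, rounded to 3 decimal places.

23.849

With y = 0.025:
  t   CF        PV=CF/(1+0.025)^t    t·PV        t(t+1)·PV
  1         8.25         8.0488         8.0488          16.0976
  2         8.25         7.8525        15.7049          47.1148
  3         8.25         7.6609        22.9828          91.9313
  4         8.25         7.4741        29.8964         149.4819
  5       108.25        95.6772       478.3861       2,870.3168
  Σ                    126.7135       555.0191       3,174.9424
P = 126.7135.
Convexity = Σ t(t+1)·PV / [P·(1+y)²] = 3,174.9424 / (126.7135 × 1.050625) = 23.84873.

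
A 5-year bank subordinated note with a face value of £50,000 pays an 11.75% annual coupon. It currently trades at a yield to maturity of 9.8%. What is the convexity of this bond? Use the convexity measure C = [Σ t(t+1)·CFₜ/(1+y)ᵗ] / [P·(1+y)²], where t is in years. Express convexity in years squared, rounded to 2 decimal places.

With y = 0.098:
  t   CF        PV=CF/(1+0.098)^t    t·PV        t(t+1)·PV
  1     5,875.00     5,350.6375     5,350.6375      10,701.2750
  2     5,875.00     4,873.0761     9,746.1521      29,238.4564
  3     5,875.00     4,438.1385    13,314.4155      53,257.6619
  4     5,875.00     4,042.0205    16,168.0820      80,840.4098
  5    55,875.00    35,011.1064   175,055.5321   1,050,333.1927
  Σ                 53,714.9790   219,634.8192   1,224,370.9958
P = 53,714.9790.
Convexity = Σ t(t+1)·PV / [P·(1+y)²] = 1,224,370.9958 / (53,714.9790 × 1.205604) = 18.90658.

18.91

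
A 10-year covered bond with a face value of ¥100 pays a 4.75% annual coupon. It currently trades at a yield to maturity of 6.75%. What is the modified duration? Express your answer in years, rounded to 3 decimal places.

Periodic yield y = 0.0675. First find Macaulay duration:
  t   CF        PV=CF/(1+0.0675)^t    t·PV
  1         4.75         4.4496         4.4496
  2         4.75         4.1683         8.3366
  3         4.75         3.9047        11.7142
  4         4.75         3.6578        14.6313
  5         4.75         3.4265        17.1326
  6         4.75         3.2099        19.2592
  7         4.75         3.0069        21.0483
  8         4.75         2.8168        22.5341
  9         4.75         2.6387        23.7479
  10      104.75        54.5099       545.0988
  Σ                     85.7891       687.9525
P = 85.7891; Macaulay duration = 687.9525 / 85.7891 = 8.01912 years.
Modified duration = D_Mac / (1 + y) = 8.01912 / 1.0675 = 7.51205 years.

7.512 years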